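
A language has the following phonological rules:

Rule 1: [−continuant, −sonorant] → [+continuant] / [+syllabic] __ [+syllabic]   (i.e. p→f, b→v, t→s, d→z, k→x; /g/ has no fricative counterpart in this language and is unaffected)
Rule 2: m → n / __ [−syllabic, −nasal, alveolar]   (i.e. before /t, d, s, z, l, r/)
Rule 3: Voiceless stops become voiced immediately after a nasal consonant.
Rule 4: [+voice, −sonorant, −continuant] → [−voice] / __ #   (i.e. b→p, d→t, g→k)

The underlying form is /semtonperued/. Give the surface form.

Rule 1 (intervocalic spirantization): no segment meets the environment; /semtonperued/ is unchanged.
Rule 2 (nasal place assimilation): /m/ precedes the alveolar consonant /t/, so it assimilates in place to [n]. /semtonperued/ → sentonperued.
Rule 3 (post-nasal voicing): /t/ is a voiceless stop immediately after the nasal /n/, so it voices to [d]. /p/ is a voiceless stop immediately after the nasal /n/, so it voices to [b]. /sentonperued/ → sendonberued.
Rule 4 (final devoicing): /d/ is a voiced stop in word-final position, so it devoices to [t]. /sendonberued/ → sendonberuet.

sendonberuet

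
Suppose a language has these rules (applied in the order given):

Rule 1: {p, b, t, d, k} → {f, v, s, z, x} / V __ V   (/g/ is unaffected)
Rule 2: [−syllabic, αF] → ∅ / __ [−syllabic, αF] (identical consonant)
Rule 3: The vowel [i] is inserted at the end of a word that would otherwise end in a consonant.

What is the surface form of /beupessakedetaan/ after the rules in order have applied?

Rule 1 (intervocalic spirantization): /p/ is a stop between vowels /u/ and /e/, so it spirantizes to the fricative [f]. /k/ is a stop between vowels /a/ and /e/, so it spirantizes to the fricative [x]. /d/ is a stop between vowels /e/ and /e/, so it spirantizes to the fricative [z]. /t/ is a stop between vowels /e/ and /a/, so it spirantizes to the fricative [s]. /beupessakedetaan/ → beufessaxezesaan.
Rule 2 (degemination): /ss/ is a geminate; the first /s/ deletes. /beufessaxezesaan/ → beufesaxezesaan.
Rule 3 (final i-epenthesis): the form ends in the consonant /n/, so [i] is inserted word-finally. /beufesaxezesaan/ → beufesaxezesaani.

beufesaxezesaani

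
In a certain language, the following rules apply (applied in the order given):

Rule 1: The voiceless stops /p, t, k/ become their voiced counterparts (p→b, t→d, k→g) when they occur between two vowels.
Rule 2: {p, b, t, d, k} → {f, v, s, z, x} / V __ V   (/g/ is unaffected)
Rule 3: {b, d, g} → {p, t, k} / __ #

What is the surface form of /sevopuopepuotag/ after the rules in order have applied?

Rule 1 (intervocalic voicing): /p/ is a voiceless stop between vowels /o/ and /u/, so it voices to [b]. /p/ is a voiceless stop between vowels /o/ and /e/, so it voices to [b]. /p/ is a voiceless stop between vowels /e/ and /u/, so it voices to [b]. /t/ is a voiceless stop between vowels /o/ and /a/, so it voices to [d]. /sevopuopepuotag/ → sevobuobebuodag.
Rule 2 (intervocalic spirantization): /b/ is a stop between vowels /o/ and /u/, so it spirantizes to the fricative [v]. /b/ is a stop between vowels /o/ and /e/, so it spirantizes to the fricative [v]. /b/ is a stop between vowels /e/ and /u/, so it spirantizes to the fricative [v]. /d/ is a stop between vowels /o/ and /a/, so it spirantizes to the fricative [z]. /sevobuobebuodag/ → sevovuovevuozag.
Rule 3 (final devoicing): /g/ is a voiced stop in word-final position, so it devoices to [k]. /sevovuovevuozag/ → sevovuovevuozak.

sevovuovevuozak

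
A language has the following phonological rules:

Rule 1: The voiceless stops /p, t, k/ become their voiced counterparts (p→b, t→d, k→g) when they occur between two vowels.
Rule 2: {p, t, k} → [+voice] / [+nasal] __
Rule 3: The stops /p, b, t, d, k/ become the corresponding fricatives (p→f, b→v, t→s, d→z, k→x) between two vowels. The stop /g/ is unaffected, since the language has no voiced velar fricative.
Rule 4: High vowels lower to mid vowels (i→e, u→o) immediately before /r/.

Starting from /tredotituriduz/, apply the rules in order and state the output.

trezozizorizuz

Rule 1 (intervocalic voicing): /t/ is a voiceless stop between vowels /o/ and /i/, so it voices to [d]. /t/ is a voiceless stop between vowels /i/ and /u/, so it voices to [d]. /tredotituriduz/ → tredodiduriduz.
Rule 2 (post-nasal voicing): no segment meets the environment; /tredodiduriduz/ is unchanged.
Rule 3 (intervocalic spirantization): /d/ is a stop between vowels /e/ and /o/, so it spirantizes to the fricative [z]. /d/ is a stop between vowels /o/ and /i/, so it spirantizes to the fricative [z]. /d/ is a stop between vowels /i/ and /u/, so it spirantizes to the fricative [z]. /d/ is a stop between vowels /i/ and /u/, so it spirantizes to the fricative [z]. /tredodiduriduz/ → trezozizurizuz.
Rule 4 (pre-rhotic lowering): /u/ is a high vowel immediately before /r/, so it lowers to [o]. /trezozizurizuz/ → trezozizorizuz.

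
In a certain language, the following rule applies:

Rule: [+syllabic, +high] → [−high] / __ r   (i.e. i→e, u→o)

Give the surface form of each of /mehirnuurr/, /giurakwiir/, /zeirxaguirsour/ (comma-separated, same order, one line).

mehernuorr, giorakwier, zeerxaguersoor

/mehirnuurr/: /i/ is a high vowel immediately before /r/, so it lowers to [e]. /u/ is a high vowel immediately before /r/, so it lowers to [o]. → [mehernuorr].
/giurakwiir/: /u/ is a high vowel immediately before /r/, so it lowers to [o]. /i/ is a high vowel immediately before /r/, so it lowers to [e]. → [giorakwier].
/zeirxaguirsour/: /i/ is a high vowel immediately before /r/, so it lowers to [e]. /i/ is a high vowel immediately before /r/, so it lowers to [e]. /u/ is a high vowel immediately before /r/, so it lowers to [o]. → [zeerxaguersoor].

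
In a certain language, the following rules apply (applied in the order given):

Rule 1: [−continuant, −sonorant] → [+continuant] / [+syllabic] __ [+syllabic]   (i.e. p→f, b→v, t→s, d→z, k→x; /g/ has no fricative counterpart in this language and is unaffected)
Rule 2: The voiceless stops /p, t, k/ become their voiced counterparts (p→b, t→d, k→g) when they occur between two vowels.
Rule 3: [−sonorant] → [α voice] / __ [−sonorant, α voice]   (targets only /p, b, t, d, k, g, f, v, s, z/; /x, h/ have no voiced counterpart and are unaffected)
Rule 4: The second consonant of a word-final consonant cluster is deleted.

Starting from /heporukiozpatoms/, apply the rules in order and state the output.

Rule 1 (intervocalic spirantization): /p/ is a stop between vowels /e/ and /o/, so it spirantizes to the fricative [f]. /k/ is a stop between vowels /u/ and /i/, so it spirantizes to the fricative [x]. /t/ is a stop between vowels /a/ and /o/, so it spirantizes to the fricative [s]. /heporukiozpatoms/ → heforuxiozpasoms.
Rule 2 (intervocalic voicing): no segment meets the environment; /heforuxiozpasoms/ is unchanged.
Rule 3 (regressive voicing assimilation): /z/ precedes the voiceless obstruent /p/, so it devoices to [s] by assimilation. /heforuxiozpasoms/ → heforuxiospasoms.
Rule 4 (final cluster simplification): /s/ is the second consonant of a word-final cluster /ms/, so it deletes. /heforuxiospasoms/ → heforuxiospasom.

heforuxiospasom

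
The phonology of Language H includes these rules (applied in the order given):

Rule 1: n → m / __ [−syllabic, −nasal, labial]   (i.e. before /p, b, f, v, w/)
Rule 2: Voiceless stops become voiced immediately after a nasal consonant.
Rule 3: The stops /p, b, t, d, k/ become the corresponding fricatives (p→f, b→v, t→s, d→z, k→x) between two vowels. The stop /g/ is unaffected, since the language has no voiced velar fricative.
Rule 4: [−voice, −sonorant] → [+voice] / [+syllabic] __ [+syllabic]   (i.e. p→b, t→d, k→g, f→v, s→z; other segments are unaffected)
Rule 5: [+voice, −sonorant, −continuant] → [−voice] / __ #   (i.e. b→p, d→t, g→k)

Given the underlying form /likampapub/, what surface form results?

lixambavup

Rule 1 (nasal place assimilation): no segment meets the environment; /likampapub/ is unchanged.
Rule 2 (post-nasal voicing): /p/ is a voiceless stop immediately after the nasal /m/, so it voices to [b]. /likampapub/ → likambapub.
Rule 3 (intervocalic spirantization): /k/ is a stop between vowels /i/ and /a/, so it spirantizes to the fricative [x]. /p/ is a stop between vowels /a/ and /u/, so it spirantizes to the fricative [f]. /likambapub/ → lixambafub.
Rule 4 (intervocalic voicing): /f/ is a voiceless obstruent between vowels /a/ and /u/, so it voices to [v]. /lixambafub/ → lixambavub.
Rule 5 (final devoicing): /b/ is a voiced stop in word-final position, so it devoices to [p]. /lixambavub/ → lixambavup.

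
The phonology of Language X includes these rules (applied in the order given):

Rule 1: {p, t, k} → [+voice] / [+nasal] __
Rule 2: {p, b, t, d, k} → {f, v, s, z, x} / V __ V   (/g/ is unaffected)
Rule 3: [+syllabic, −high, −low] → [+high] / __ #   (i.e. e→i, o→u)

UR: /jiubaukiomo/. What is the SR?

jiuvauxiomu

Rule 1 (post-nasal voicing): no segment meets the environment; /jiubaukiomo/ is unchanged.
Rule 2 (intervocalic spirantization): /b/ is a stop between vowels /u/ and /a/, so it spirantizes to the fricative [v]. /k/ is a stop between vowels /u/ and /i/, so it spirantizes to the fricative [x]. /jiubaukiomo/ → jiuvauxiomo.
Rule 3 (final vowel raising): /o/ is a mid vowel in word-final position, so it raises to [u]. /jiuvauxiomo/ → jiuvauxiomu.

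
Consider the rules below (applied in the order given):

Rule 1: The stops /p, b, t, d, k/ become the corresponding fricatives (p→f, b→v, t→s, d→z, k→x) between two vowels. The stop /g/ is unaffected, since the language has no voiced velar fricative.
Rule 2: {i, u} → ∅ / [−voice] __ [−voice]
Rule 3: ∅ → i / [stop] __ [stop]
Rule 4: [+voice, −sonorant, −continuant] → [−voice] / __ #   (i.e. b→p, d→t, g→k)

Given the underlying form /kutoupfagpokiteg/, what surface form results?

ksoupfagipoxsek

Rule 1 (intervocalic spirantization): /t/ is a stop between vowels /u/ and /o/, so it spirantizes to the fricative [s]. /k/ is a stop between vowels /o/ and /i/, so it spirantizes to the fricative [x]. /t/ is a stop between vowels /i/ and /e/, so it spirantizes to the fricative [s]. /kutoupfagpokiteg/ → kusoupfagpoxiseg.
Rule 2 (high vowel syncope): /u/ is a high vowel flanked by voiceless consonants /k/ and /s/, so it deletes. /i/ is a high vowel flanked by voiceless consonants /x/ and /s/, so it deletes. /kusoupfagpoxiseg/ → ksoupfagpoxseg.
Rule 3 (stop-cluster i-epenthesis): /g/ and /p/ form a stop–stop cluster, so [i] is inserted between them. /ksoupfagpoxseg/ → ksoupfagipoxseg.
Rule 4 (final devoicing): /g/ is a voiced stop in word-final position, so it devoices to [k]. /ksoupfagipoxseg/ → ksoupfagipoxsek.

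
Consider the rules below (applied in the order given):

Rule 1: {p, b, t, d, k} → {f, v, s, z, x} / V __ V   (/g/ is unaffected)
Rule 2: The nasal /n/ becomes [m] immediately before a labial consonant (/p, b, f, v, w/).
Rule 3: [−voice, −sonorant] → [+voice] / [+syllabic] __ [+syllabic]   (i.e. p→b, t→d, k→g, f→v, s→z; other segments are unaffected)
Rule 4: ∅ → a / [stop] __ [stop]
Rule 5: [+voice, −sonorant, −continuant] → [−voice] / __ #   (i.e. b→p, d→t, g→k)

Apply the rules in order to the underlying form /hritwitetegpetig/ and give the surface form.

Rule 1 (intervocalic spirantization): /t/ is a stop between vowels /i/ and /e/, so it spirantizes to the fricative [s]. /t/ is a stop between vowels /e/ and /e/, so it spirantizes to the fricative [s]. /t/ is a stop between vowels /e/ and /i/, so it spirantizes to the fricative [s]. /hritwitetegpetig/ → hritwisesegpesig.
Rule 2 (nasal place assimilation): no segment meets the environment; /hritwisesegpesig/ is unchanged.
Rule 3 (intervocalic voicing): /s/ is a voiceless obstruent between vowels /i/ and /e/, so it voices to [z]. /s/ is a voiceless obstruent between vowels /e/ and /e/, so it voices to [z]. /s/ is a voiceless obstruent between vowels /e/ and /i/, so it voices to [z]. /hritwisesegpesig/ → hritwizezegpezig.
Rule 4 (stop-cluster a-epenthesis): /g/ and /p/ form a stop–stop cluster, so [a] is inserted between them. /hritwizezegpezig/ → hritwizezegapezig.
Rule 5 (final devoicing): /g/ is a voiced stop in word-final position, so it devoices to [k]. /hritwizezegapezig/ → hritwizezegapezik.

hritwizezegapezik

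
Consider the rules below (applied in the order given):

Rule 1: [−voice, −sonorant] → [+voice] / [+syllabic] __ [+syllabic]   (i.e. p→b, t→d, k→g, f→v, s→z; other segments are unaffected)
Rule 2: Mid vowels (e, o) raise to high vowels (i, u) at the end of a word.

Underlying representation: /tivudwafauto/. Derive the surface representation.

tivudwavaudu

Rule 1 (intervocalic voicing): /f/ is a voiceless obstruent between vowels /a/ and /a/, so it voices to [v]. /t/ is a voiceless obstruent between vowels /u/ and /o/, so it voices to [d]. /tivudwafauto/ → tivudwavaudo.
Rule 2 (final vowel raising): /o/ is a mid vowel in word-final position, so it raises to [u]. /tivudwavaudo/ → tivudwavaudu.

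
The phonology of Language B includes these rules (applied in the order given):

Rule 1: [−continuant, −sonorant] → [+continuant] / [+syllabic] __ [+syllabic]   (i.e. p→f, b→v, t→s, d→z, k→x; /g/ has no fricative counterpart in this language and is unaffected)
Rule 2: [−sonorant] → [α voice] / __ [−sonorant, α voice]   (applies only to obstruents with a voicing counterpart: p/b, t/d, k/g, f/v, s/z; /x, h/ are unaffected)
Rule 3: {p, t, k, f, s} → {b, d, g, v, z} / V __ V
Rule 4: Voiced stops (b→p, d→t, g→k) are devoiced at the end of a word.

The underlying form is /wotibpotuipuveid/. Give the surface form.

wozippozuivuveit

Rule 1 (intervocalic spirantization): /t/ is a stop between vowels /o/ and /i/, so it spirantizes to the fricative [s]. /t/ is a stop between vowels /o/ and /u/, so it spirantizes to the fricative [s]. /p/ is a stop between vowels /i/ and /u/, so it spirantizes to the fricative [f]. /wotibpotuipuveid/ → wosibposuifuveid.
Rule 2 (regressive voicing assimilation): /b/ precedes the voiceless obstruent /p/, so it devoices to [p] by assimilation. /wosibposuifuveid/ → wosipposuifuveid.
Rule 3 (intervocalic voicing): /s/ is a voiceless obstruent between vowels /o/ and /i/, so it voices to [z]. /s/ is a voiceless obstruent between vowels /o/ and /u/, so it voices to [z]. /f/ is a voiceless obstruent between vowels /i/ and /u/, so it voices to [v]. /wosipposuifuveid/ → wozippozuivuveid.
Rule 4 (final devoicing): /d/ is a voiced stop in word-final position, so it devoices to [t]. /wozippozuivuveid/ → wozippozuivuveit.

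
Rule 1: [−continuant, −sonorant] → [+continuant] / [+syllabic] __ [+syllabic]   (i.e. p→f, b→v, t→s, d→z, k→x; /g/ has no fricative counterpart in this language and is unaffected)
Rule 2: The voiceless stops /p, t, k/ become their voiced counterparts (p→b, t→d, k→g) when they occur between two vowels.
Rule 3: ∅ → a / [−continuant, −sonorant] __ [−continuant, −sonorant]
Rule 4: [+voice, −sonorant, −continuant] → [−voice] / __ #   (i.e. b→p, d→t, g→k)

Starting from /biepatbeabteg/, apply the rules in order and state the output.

Rule 1 (intervocalic spirantization): /p/ is a stop between vowels /e/ and /a/, so it spirantizes to the fricative [f]. /biepatbeabteg/ → biefatbeabteg.
Rule 2 (intervocalic voicing): no segment meets the environment; /biefatbeabteg/ is unchanged.
Rule 3 (stop-cluster a-epenthesis): /t/ and /b/ form a stop–stop cluster, so [a] is inserted between them. /b/ and /t/ form a stop–stop cluster, so [a] is inserted between them. /biefatbeabteg/ → biefatabeabateg.
Rule 4 (final devoicing): /g/ is a voiced stop in word-final position, so it devoices to [k]. /biefatabeabateg/ → biefatabeabatek.

biefatabeabatek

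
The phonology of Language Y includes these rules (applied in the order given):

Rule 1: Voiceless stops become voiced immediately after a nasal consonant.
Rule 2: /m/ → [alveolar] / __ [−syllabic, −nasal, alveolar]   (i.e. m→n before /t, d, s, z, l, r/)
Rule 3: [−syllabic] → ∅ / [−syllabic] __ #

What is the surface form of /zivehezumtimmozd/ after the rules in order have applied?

zivehezundimmoz

Rule 1 (post-nasal voicing): /t/ is a voiceless stop immediately after the nasal /m/, so it voices to [d]. /zivehezumtimmozd/ → zivehezumdimmozd.
Rule 2 (nasal place assimilation): /m/ precedes the alveolar consonant /d/, so it assimilates in place to [n]. /zivehezumdimmozd/ → zivehezundimmozd.
Rule 3 (final cluster simplification): /d/ is the second consonant of a word-final cluster /zd/, so it deletes. /zivehezundimmozd/ → zivehezundimmoz.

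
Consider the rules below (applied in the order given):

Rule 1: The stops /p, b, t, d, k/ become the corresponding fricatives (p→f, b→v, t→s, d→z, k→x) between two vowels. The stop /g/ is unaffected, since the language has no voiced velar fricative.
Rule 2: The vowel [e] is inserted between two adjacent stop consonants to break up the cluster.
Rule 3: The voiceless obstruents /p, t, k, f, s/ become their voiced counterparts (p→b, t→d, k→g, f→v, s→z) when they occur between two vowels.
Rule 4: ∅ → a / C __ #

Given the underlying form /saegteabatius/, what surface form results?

Rule 1 (intervocalic spirantization): /b/ is a stop between vowels /a/ and /a/, so it spirantizes to the fricative [v]. /t/ is a stop between vowels /a/ and /i/, so it spirantizes to the fricative [s]. /saegteabatius/ → saegteavasius.
Rule 2 (stop-cluster e-epenthesis): /g/ and /t/ form a stop–stop cluster, so [e] is inserted between them. /saegteavasius/ → saegeteavasius.
Rule 3 (intervocalic voicing): /t/ is a voiceless obstruent between vowels /e/ and /e/, so it voices to [d]. /s/ is a voiceless obstruent between vowels /a/ and /i/, so it voices to [z]. /saegeteavasius/ → saegedeavazius.
Rule 4 (final a-epenthesis): the form ends in the consonant /s/, so [a] is inserted word-finally. /saegedeavazius/ → saegedeavaziusa.

saegedeavaziusa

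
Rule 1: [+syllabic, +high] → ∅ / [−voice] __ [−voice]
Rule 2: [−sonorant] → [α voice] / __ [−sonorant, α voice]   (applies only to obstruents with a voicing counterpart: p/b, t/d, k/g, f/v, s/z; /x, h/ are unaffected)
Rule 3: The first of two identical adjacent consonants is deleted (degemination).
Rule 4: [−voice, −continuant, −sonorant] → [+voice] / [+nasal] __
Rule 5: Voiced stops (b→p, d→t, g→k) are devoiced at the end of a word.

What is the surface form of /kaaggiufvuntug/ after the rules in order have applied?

kaagiuvunduk

Rule 1 (high vowel syncope): no segment meets the environment; /kaaggiufvuntug/ is unchanged.
Rule 2 (regressive voicing assimilation): /f/ precedes the voiced obstruent /v/, so it voices to [v] by assimilation. /kaaggiufvuntug/ → kaaggiuvvuntug.
Rule 3 (degemination): /gg/ is a geminate; the first /g/ deletes. /vv/ is a geminate; the first /v/ deletes. /kaaggiuvvuntug/ → kaagiuvuntug.
Rule 4 (post-nasal voicing): /t/ is a voiceless stop immediately after the nasal /n/, so it voices to [d]. /kaagiuvuntug/ → kaagiuvundug.
Rule 5 (final devoicing): /g/ is a voiced stop in word-final position, so it devoices to [k]. /kaagiuvundug/ → kaagiuvunduk.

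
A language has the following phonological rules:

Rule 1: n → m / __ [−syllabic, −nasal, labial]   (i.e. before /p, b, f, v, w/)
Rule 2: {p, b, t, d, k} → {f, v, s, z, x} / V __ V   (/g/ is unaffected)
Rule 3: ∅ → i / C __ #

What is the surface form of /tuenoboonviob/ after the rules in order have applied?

tuenovoomviobi

Rule 1 (nasal place assimilation): /n/ precedes the labial consonant /v/, so it assimilates in place to [m]. /tuenoboonviob/ → tuenoboomviob.
Rule 2 (intervocalic spirantization): /b/ is a stop between vowels /o/ and /o/, so it spirantizes to the fricative [v]. /tuenoboomviob/ → tuenovoomviob.
Rule 3 (final i-epenthesis): the form ends in the consonant /b/, so [i] is inserted word-finally. /tuenovoomviob/ → tuenovoomviobi.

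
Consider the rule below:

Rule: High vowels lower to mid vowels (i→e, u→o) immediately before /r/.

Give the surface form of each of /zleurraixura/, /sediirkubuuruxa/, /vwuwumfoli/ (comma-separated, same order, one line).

/zleurraixura/: /u/ is a high vowel immediately before /r/, so it lowers to [o]. /u/ is a high vowel immediately before /r/, so it lowers to [o]. → [zleorraixora].
/sediirkubuuruxa/: /i/ is a high vowel immediately before /r/, so it lowers to [e]. /u/ is a high vowel immediately before /r/, so it lowers to [o]. → [sedierkubuoruxa].
/vwuwumfoli/: the rule's environment is not met; surfaces unchanged as [vwuwumfoli].

zleorraixora, sedierkubuoruxa, vwuwumfoli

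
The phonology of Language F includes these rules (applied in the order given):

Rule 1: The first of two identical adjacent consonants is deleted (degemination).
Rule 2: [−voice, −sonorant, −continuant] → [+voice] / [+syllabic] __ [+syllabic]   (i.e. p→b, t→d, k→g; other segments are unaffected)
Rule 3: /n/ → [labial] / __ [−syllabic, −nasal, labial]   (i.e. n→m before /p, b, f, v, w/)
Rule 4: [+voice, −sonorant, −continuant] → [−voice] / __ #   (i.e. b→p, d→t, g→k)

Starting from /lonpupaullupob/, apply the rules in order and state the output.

Rule 1 (degemination): /ll/ is a geminate; the first /l/ deletes. /lonpupaullupob/ → lonpupaulupob.
Rule 2 (intervocalic voicing): /p/ is a voiceless stop between vowels /u/ and /a/, so it voices to [b]. /p/ is a voiceless stop between vowels /u/ and /o/, so it voices to [b]. /lonpupaulupob/ → lonpubaulubob.
Rule 3 (nasal place assimilation): /n/ precedes the labial consonant /p/, so it assimilates in place to [m]. /lonpubaulubob/ → lompubaulubob.
Rule 4 (final devoicing): /b/ is a voiced stop in word-final position, so it devoices to [p]. /lompubaulubob/ → lompubaulubop.

lompubaulubop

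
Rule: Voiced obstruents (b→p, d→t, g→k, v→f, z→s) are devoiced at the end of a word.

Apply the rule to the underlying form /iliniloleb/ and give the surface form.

ilinilolep

/b/ is a voiced obstruent in word-final position, so it devoices to [p].
Surface form: [ilinilolep].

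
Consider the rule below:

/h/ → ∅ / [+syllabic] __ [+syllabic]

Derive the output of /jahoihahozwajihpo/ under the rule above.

/h/ occurs between vowels /a/ and /o/, so it deletes.
/h/ occurs between vowels /i/ and /a/, so it deletes.
/h/ occurs between vowels /a/ and /o/, so it deletes.
Surface form: [jaoiaozwajihpo].

jaoiaozwajihpo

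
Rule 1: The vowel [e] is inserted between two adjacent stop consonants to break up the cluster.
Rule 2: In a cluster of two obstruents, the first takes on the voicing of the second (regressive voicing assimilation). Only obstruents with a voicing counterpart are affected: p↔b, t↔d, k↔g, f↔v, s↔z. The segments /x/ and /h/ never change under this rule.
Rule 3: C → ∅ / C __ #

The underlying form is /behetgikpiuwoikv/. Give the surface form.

Rule 1 (stop-cluster e-epenthesis): /t/ and /g/ form a stop–stop cluster, so [e] is inserted between them. /k/ and /p/ form a stop–stop cluster, so [e] is inserted between them. /behetgikpiuwoikv/ → behetegikepiuwoikv.
Rule 2 (regressive voicing assimilation): /k/ precedes the voiced obstruent /v/, so it voices to [g] by assimilation. /behetegikepiuwoikv/ → behetegikepiuwoigv.
Rule 3 (final cluster simplification): /v/ is the second consonant of a word-final cluster /gv/, so it deletes. /behetegikepiuwoigv/ → behetegikepiuwoig.

behetegikepiuwoig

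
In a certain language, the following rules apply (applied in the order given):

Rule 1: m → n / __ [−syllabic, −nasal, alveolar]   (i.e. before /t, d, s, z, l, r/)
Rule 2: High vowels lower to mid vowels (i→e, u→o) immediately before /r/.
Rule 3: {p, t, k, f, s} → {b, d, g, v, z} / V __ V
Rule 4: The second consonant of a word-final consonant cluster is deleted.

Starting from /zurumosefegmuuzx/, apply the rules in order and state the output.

Rule 1 (nasal place assimilation): no segment meets the environment; /zurumosefegmuuzx/ is unchanged.
Rule 2 (pre-rhotic lowering): /u/ is a high vowel immediately before /r/, so it lowers to [o]. /zurumosefegmuuzx/ → zorumosefegmuuzx.
Rule 3 (intervocalic voicing): /s/ is a voiceless obstruent between vowels /o/ and /e/, so it voices to [z]. /f/ is a voiceless obstruent between vowels /e/ and /e/, so it voices to [v]. /zorumosefegmuuzx/ → zorumozevegmuuzx.
Rule 4 (final cluster simplification): /x/ is the second consonant of a word-final cluster /zx/, so it deletes. /zorumozevegmuuzx/ → zorumozevegmuuz.

zorumozevegmuuz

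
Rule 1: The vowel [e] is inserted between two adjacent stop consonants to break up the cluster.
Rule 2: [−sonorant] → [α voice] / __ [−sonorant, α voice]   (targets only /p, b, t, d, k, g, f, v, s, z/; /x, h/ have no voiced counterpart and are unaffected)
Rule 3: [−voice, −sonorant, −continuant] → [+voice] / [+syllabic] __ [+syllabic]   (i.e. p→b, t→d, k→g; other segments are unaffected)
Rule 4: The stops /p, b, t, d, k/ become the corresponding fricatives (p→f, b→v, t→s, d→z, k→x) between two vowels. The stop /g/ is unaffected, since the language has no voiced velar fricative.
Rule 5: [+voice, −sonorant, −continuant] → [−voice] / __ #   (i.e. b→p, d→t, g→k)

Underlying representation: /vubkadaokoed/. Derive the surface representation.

Rule 1 (stop-cluster e-epenthesis): /b/ and /k/ form a stop–stop cluster, so [e] is inserted between them. /vubkadaokoed/ → vubekadaokoed.
Rule 2 (regressive voicing assimilation): no segment meets the environment; /vubekadaokoed/ is unchanged.
Rule 3 (intervocalic voicing): /k/ is a voiceless stop between vowels /e/ and /a/, so it voices to [g]. /k/ is a voiceless stop between vowels /o/ and /o/, so it voices to [g]. /vubekadaokoed/ → vubegadaogoed.
Rule 4 (intervocalic spirantization): /b/ is a stop between vowels /u/ and /e/, so it spirantizes to the fricative [v]. /d/ is a stop between vowels /a/ and /a/, so it spirantizes to the fricative [z]. /vubegadaogoed/ → vuvegazaogoed.
Rule 5 (final devoicing): /d/ is a voiced stop in word-final position, so it devoices to [t]. /vuvegazaogoed/ → vuvegazaogoet.

vuvegazaogoet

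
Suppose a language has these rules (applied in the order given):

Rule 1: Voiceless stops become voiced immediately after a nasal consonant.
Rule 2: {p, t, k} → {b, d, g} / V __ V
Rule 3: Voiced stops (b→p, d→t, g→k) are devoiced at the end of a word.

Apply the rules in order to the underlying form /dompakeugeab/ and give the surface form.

dombageugeap

Rule 1 (post-nasal voicing): /p/ is a voiceless stop immediately after the nasal /m/, so it voices to [b]. /dompakeugeab/ → dombakeugeab.
Rule 2 (intervocalic voicing): /k/ is a voiceless stop between vowels /a/ and /e/, so it voices to [g]. /dombakeugeab/ → dombageugeab.
Rule 3 (final devoicing): /b/ is a voiced stop in word-final position, so it devoices to [p]. /dombageugeab/ → dombageugeap.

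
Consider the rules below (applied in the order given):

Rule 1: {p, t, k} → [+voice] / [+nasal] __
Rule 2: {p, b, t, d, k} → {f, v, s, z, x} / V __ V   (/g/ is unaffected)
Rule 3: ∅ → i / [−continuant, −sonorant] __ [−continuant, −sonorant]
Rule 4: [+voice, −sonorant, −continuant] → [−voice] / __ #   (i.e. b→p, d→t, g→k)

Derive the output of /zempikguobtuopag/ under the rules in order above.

zembikiguobituofak

Rule 1 (post-nasal voicing): /p/ is a voiceless stop immediately after the nasal /m/, so it voices to [b]. /zempikguobtuopag/ → zembikguobtuopag.
Rule 2 (intervocalic spirantization): /p/ is a stop between vowels /o/ and /a/, so it spirantizes to the fricative [f]. /zembikguobtuopag/ → zembikguobtuofag.
Rule 3 (stop-cluster i-epenthesis): /k/ and /g/ form a stop–stop cluster, so [i] is inserted between them. /b/ and /t/ form a stop–stop cluster, so [i] is inserted between them. /zembikguobtuofag/ → zembikiguobituofag.
Rule 4 (final devoicing): /g/ is a voiced stop in word-final position, so it devoices to [k]. /zembikiguobituofag/ → zembikiguobituofak.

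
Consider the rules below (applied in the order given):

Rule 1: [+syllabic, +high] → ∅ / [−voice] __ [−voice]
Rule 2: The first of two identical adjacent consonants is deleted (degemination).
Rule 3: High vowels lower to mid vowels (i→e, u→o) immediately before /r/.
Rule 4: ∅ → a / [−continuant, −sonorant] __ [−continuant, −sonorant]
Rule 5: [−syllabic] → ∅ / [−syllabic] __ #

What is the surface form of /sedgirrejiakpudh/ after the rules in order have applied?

sedagerejiakapud

Rule 1 (high vowel syncope): no segment meets the environment; /sedgirrejiakpudh/ is unchanged.
Rule 2 (degemination): /rr/ is a geminate; the first /r/ deletes. /sedgirrejiakpudh/ → sedgirejiakpudh.
Rule 3 (pre-rhotic lowering): /i/ is a high vowel immediately before /r/, so it lowers to [e]. /sedgirejiakpudh/ → sedgerejiakpudh.
Rule 4 (stop-cluster a-epenthesis): /d/ and /g/ form a stop–stop cluster, so [a] is inserted between them. /k/ and /p/ form a stop–stop cluster, so [a] is inserted between them. /sedgerejiakpudh/ → sedagerejiakapudh.
Rule 5 (final cluster simplification): /h/ is the second consonant of a word-final cluster /dh/, so it deletes. /sedagerejiakapudh/ → sedagerejiakapud.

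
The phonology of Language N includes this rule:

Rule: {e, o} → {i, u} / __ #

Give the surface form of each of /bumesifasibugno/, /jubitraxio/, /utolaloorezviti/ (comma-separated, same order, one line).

bumesifasibugnu, jubitraxiu, utolaloorezviti

/bumesifasibugno/: /o/ is a mid vowel in word-final position, so it raises to [u]. → [bumesifasibugnu].
/jubitraxio/: /o/ is a mid vowel in word-final position, so it raises to [u]. → [jubitraxiu].
/utolaloorezviti/: the rule's environment is not met; surfaces unchanged as [utolaloorezviti].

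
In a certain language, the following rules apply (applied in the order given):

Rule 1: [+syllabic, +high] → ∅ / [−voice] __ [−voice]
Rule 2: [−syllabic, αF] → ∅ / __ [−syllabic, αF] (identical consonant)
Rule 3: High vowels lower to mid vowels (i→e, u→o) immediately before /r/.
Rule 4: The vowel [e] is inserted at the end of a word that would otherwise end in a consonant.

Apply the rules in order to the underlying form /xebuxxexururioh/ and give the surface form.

xebuxexororiohe

Rule 1 (high vowel syncope): no segment meets the environment; /xebuxxexururioh/ is unchanged.
Rule 2 (degemination): /xx/ is a geminate; the first /x/ deletes. /xebuxxexururioh/ → xebuxexururioh.
Rule 3 (pre-rhotic lowering): /u/ is a high vowel immediately before /r/, so it lowers to [o]. /u/ is a high vowel immediately before /r/, so it lowers to [o]. /xebuxexururioh/ → xebuxexororioh.
Rule 4 (final e-epenthesis): the form ends in the consonant /h/, so [e] is inserted word-finally. /xebuxexororioh/ → xebuxexororiohe.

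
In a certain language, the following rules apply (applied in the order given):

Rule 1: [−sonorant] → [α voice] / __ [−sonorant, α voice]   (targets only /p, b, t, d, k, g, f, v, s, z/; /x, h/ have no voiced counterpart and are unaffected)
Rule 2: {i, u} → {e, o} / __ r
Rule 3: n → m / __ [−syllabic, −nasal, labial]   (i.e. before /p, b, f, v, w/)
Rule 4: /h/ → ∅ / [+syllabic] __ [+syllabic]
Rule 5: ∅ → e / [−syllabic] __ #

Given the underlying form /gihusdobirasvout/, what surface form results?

Rule 1 (regressive voicing assimilation): /s/ precedes the voiced obstruent /d/, so it voices to [z] by assimilation. /s/ precedes the voiced obstruent /v/, so it voices to [z] by assimilation. /gihusdobirasvout/ → gihuzdobirazvout.
Rule 2 (pre-rhotic lowering): /i/ is a high vowel immediately before /r/, so it lowers to [e]. /gihuzdobirazvout/ → gihuzdoberazvout.
Rule 3 (nasal place assimilation): no segment meets the environment; /gihuzdoberazvout/ is unchanged.
Rule 4 (intervocalic h-deletion): /h/ occurs between vowels /i/ and /u/, so it deletes. /gihuzdoberazvout/ → giuzdoberazvout.
Rule 5 (final e-epenthesis): the form ends in the consonant /t/, so [e] is inserted word-finally. /giuzdoberazvout/ → giuzdoberazvoute.

giuzdoberazvoute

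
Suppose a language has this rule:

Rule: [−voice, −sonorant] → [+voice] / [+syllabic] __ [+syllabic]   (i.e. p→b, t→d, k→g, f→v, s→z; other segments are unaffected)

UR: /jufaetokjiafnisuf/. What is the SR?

Scanning /jufaetokjiafnisuf/: /f/ is a voiceless obstruent between vowels /u/ and /a/, so it voices to [v]; /t/ is a voiceless obstruent between vowels /e/ and /o/, so it voices to [d]; /k/ at position 8 is not in the conditioning environment; /f/ at position 12 is not in the conditioning environment; /s/ is a voiceless obstruent between vowels /i/ and /u/, so it voices to [z]; /f/ at position 17 is not in the conditioning environment.
Result: [juvaedokjiafnizuf].

juvaedokjiafnizuf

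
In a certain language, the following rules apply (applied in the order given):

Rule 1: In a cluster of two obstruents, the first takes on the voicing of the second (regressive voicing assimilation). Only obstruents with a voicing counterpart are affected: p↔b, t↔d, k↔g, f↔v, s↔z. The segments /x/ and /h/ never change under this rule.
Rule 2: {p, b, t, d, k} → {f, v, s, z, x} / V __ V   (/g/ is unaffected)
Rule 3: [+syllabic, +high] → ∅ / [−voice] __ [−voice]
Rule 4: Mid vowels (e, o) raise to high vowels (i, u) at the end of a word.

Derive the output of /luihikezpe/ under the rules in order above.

Rule 1 (regressive voicing assimilation): /z/ precedes the voiceless obstruent /p/, so it devoices to [s] by assimilation. /luihikezpe/ → luihikespe.
Rule 2 (intervocalic spirantization): /k/ is a stop between vowels /i/ and /e/, so it spirantizes to the fricative [x]. /luihikespe/ → luihixespe.
Rule 3 (high vowel syncope): /i/ is a high vowel flanked by voiceless consonants /h/ and /x/, so it deletes. /luihixespe/ → luihxespe.
Rule 4 (final vowel raising): /e/ is a mid vowel in word-final position, so it raises to [i]. /luihxespe/ → luihxespi.

luihxespi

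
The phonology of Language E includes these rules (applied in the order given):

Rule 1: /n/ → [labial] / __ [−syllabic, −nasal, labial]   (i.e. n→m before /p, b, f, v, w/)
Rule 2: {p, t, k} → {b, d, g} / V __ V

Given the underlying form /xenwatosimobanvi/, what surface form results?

xemwadosimobamvi

Rule 1 (nasal place assimilation): /n/ precedes the labial consonant /w/, so it assimilates in place to [m]. /n/ precedes the labial consonant /v/, so it assimilates in place to [m]. /xenwatosimobanvi/ → xemwatosimobamvi.
Rule 2 (intervocalic voicing): /t/ is a voiceless stop between vowels /a/ and /o/, so it voices to [d]. /xemwatosimobamvi/ → xemwadosimobamvi.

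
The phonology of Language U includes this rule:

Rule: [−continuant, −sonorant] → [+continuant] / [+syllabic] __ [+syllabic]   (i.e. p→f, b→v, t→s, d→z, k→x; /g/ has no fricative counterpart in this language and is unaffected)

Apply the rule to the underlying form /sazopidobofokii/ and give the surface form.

sazofizovofoxii

/p/ is a stop between vowels /o/ and /i/, so it spirantizes to the fricative [f].
/d/ is a stop between vowels /i/ and /o/, so it spirantizes to the fricative [z].
/b/ is a stop between vowels /o/ and /o/, so it spirantizes to the fricative [v].
/k/ is a stop between vowels /o/ and /i/, so it spirantizes to the fricative [x].
Surface form: [sazofizovofoxii].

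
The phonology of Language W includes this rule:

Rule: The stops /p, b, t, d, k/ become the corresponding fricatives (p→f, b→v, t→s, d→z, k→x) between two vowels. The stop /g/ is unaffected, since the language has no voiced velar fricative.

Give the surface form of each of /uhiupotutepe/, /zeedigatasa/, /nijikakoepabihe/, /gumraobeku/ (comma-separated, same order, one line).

/uhiupotutepe/: /p/ is a stop between vowels /u/ and /o/, so it spirantizes to the fricative [f]. /t/ is a stop between vowels /o/ and /u/, so it spirantizes to the fricative [s]. /t/ is a stop between vowels /u/ and /e/, so it spirantizes to the fricative [s]. /p/ is a stop between vowels /e/ and /e/, so it spirantizes to the fricative [f]. → [uhiufosusefe].
/zeedigatasa/: /d/ is a stop between vowels /e/ and /i/, so it spirantizes to the fricative [z]. /t/ is a stop between vowels /a/ and /a/, so it spirantizes to the fricative [s]. → [zeezigasasa].
/nijikakoepabihe/: /k/ is a stop between vowels /i/ and /a/, so it spirantizes to the fricative [x]. /k/ is a stop between vowels /a/ and /o/, so it spirantizes to the fricative [x]. /p/ is a stop between vowels /e/ and /a/, so it spirantizes to the fricative [f]. /b/ is a stop between vowels /a/ and /i/, so it spirantizes to the fricative [v]. → [nijixaxoefavihe].
/gumraobeku/: /b/ is a stop between vowels /o/ and /e/, so it spirantizes to the fricative [v]. /k/ is a stop between vowels /e/ and /u/, so it spirantizes to the fricative [x]. → [gumraovexu].

uhiufosusefe, zeezigasasa, nijixaxoefavihe, gumraovexu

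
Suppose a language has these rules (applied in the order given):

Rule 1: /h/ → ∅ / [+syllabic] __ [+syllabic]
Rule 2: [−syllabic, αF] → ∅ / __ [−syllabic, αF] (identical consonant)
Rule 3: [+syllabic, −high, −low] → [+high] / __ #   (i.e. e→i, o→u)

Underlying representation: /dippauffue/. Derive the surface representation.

Rule 1 (intervocalic h-deletion): no segment meets the environment; /dippauffue/ is unchanged.
Rule 2 (degemination): /pp/ is a geminate; the first /p/ deletes. /ff/ is a geminate; the first /f/ deletes. /dippauffue/ → dipaufue.
Rule 3 (final vowel raising): /e/ is a mid vowel in word-final position, so it raises to [i]. /dipaufue/ → dipaufui.

dipaufui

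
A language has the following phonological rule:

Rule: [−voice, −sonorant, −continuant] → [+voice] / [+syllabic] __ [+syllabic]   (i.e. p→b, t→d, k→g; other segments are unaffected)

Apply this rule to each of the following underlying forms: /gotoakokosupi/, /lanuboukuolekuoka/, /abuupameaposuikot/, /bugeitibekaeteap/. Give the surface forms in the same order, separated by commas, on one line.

/gotoakokosupi/: /t/ is a voiceless stop between vowels /o/ and /o/, so it voices to [d]. /k/ is a voiceless stop between vowels /a/ and /o/, so it voices to [g]. /k/ is a voiceless stop between vowels /o/ and /o/, so it voices to [g]. /p/ is a voiceless stop between vowels /u/ and /i/, so it voices to [b]. → [godoagogosubi].
/lanuboukuolekuoka/: /k/ is a voiceless stop between vowels /u/ and /u/, so it voices to [g]. /k/ is a voiceless stop between vowels /e/ and /u/, so it voices to [g]. /k/ is a voiceless stop between vowels /o/ and /a/, so it voices to [g]. → [lanubouguoleguoga].
/abuupameaposuikot/: /p/ is a voiceless stop between vowels /u/ and /a/, so it voices to [b]. /p/ is a voiceless stop between vowels /a/ and /o/, so it voices to [b]. /k/ is a voiceless stop between vowels /i/ and /o/, so it voices to [g]. → [abuubameabosuigot].
/bugeitibekaeteap/: /t/ is a voiceless stop between vowels /i/ and /i/, so it voices to [d]. /k/ is a voiceless stop between vowels /e/ and /a/, so it voices to [g]. /t/ is a voiceless stop between vowels /e/ and /e/, so it voices to [d]. → [bugeidibegaedeap].

godoagogosubi, lanubouguoleguoga, abuubameabosuigot, bugeidibegaedeap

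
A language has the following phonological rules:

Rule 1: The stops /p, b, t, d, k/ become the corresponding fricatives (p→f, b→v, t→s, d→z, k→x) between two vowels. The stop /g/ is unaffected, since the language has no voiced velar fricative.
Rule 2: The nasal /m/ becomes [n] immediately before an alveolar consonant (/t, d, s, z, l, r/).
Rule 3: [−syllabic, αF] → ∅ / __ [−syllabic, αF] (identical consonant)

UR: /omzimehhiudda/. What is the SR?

Rule 1 (intervocalic spirantization): no segment meets the environment; /omzimehhiudda/ is unchanged.
Rule 2 (nasal place assimilation): /m/ precedes the alveolar consonant /z/, so it assimilates in place to [n]. /omzimehhiudda/ → onzimehhiudda.
Rule 3 (degemination): /hh/ is a geminate; the first /h/ deletes. /dd/ is a geminate; the first /d/ deletes. /onzimehhiudda/ → onzimehiuda.

onzimehiuda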